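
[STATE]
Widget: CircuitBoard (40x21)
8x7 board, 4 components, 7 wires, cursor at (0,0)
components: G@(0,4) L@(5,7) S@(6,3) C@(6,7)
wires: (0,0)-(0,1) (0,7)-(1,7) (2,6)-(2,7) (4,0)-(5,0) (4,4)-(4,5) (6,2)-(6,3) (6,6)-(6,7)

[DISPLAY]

   0 1 2 3 4 5 6 7                      
0  [.]─ ·           G           ·       
                                │       
1                               ·       
                                        
2                           · ─ ·       
                                        
3                                       
                                        
4   ·               · ─ ·               
    │                                   
5   ·                           L       
                                        
6           · ─ S           · ─ C       
Cursor: (0,0)                           
                                        
                                        
                                        
                                        
                                        
                                        


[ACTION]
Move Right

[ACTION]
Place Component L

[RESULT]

   0 1 2 3 4 5 6 7                      
0   · ─[L]          G           ·       
                                │       
1                               ·       
                                        
2                           · ─ ·       
                                        
3                                       
                                        
4   ·               · ─ ·               
    │                                   
5   ·                           L       
                                        
6           · ─ S           · ─ C       
Cursor: (0,1)                           
                                        
                                        
                                        
                                        
                                        
                                        


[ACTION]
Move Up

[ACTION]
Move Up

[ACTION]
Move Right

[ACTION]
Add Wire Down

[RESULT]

   0 1 2 3 4 5 6 7                      
0   · ─ L  [.]      G           ·       
            │                   │       
1           ·                   ·       
                                        
2                           · ─ ·       
                                        
3                                       
                                        
4   ·               · ─ ·               
    │                                   
5   ·                           L       
                                        
6           · ─ S           · ─ C       
Cursor: (0,2)                           
                                        
                                        
                                        
                                        
                                        
                                        


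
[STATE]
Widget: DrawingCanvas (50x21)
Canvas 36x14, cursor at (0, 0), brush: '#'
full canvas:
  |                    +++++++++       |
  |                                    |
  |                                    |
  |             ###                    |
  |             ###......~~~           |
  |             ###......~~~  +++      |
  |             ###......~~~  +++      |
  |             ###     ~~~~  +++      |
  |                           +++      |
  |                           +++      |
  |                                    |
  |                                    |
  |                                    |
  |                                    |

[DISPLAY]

+                   +++++++++                     
                                                  
                                                  
             ###                                  
             ###......~~~                         
             ###......~~~  +++                    
             ###......~~~  +++                    
             ###     ~~~~  +++                    
                           +++                    
                           +++                    
                                                  
                                                  
                                                  
                                                  
                                                  
                                                  
                                                  
                                                  
                                                  
                                                  
                                                  


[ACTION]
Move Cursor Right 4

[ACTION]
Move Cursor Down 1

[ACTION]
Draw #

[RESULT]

                    +++++++++                     
    #                                             
                                                  
             ###                                  
             ###......~~~                         
             ###......~~~  +++                    
             ###......~~~  +++                    
             ###     ~~~~  +++                    
                           +++                    
                           +++                    
                                                  
                                                  
                                                  
                                                  
                                                  
                                                  
                                                  
                                                  
                                                  
                                                  
                                                  


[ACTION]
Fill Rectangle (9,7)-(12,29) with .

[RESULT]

                    +++++++++                     
    #                                             
                                                  
             ###                                  
             ###......~~~                         
             ###......~~~  +++                    
             ###......~~~  +++                    
             ###     ~~~~  +++                    
                           +++                    
       .......................                    
       .......................                    
       .......................                    
       .......................                    
                                                  
                                                  
                                                  
                                                  
                                                  
                                                  
                                                  
                                                  


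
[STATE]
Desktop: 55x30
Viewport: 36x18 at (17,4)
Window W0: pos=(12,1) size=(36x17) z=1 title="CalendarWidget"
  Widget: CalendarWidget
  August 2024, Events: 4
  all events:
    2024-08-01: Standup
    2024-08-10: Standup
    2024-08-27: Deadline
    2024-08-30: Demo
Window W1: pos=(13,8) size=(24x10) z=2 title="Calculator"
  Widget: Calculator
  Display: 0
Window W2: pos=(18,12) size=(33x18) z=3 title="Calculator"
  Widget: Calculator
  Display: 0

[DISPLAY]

       August 2024            ┃     
u We Th Fr Sa Su              ┃     
      1*  2  3  4             ┃     
6  7  8  9 10* 11             ┃     
━━━━━━━━━━━━━━━━━━━┓          ┃     
lculator           ┃          ┃     
───────────────────┨          ┃     
                  0┃          ┃     
─┏━━━━━━━━━━━━━━━━━━━━━━━━━━━━━━━┓  
 ┃ Calculator                    ┃  
─┠───────────────────────────────┨  
 ┃                              0┃  
─┃┌───┬───┬───┬───┐              ┃  
━┃│ 7 │ 8 │ 9 │ ÷ │              ┃  
 ┃├───┼───┼───┼───┤              ┃  
 ┃│ 4 │ 5 │ 6 │ × │              ┃  
 ┃├───┼───┼───┼───┤              ┃  
 ┃│ 1 │ 2 │ 3 │ - │              ┃  


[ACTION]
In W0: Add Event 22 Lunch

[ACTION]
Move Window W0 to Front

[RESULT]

       August 2024            ┃     
u We Th Fr Sa Su              ┃     
      1*  2  3  4             ┃     
6  7  8  9 10* 11             ┃     
3 14 15 16 17 18              ┃     
0 21 22* 23 24 25             ┃     
7* 28 29 30* 31               ┃     
                              ┃     
                              ┃━━┓  
                              ┃  ┃  
                              ┃──┨  
                              ┃ 0┃  
                              ┃  ┃  
━━━━━━━━━━━━━━━━━━━━━━━━━━━━━━┛  ┃  
 ┃├───┼───┼───┼───┤              ┃  
 ┃│ 4 │ 5 │ 6 │ × │              ┃  
 ┃├───┼───┼───┼───┤              ┃  
 ┃│ 1 │ 2 │ 3 │ - │              ┃  


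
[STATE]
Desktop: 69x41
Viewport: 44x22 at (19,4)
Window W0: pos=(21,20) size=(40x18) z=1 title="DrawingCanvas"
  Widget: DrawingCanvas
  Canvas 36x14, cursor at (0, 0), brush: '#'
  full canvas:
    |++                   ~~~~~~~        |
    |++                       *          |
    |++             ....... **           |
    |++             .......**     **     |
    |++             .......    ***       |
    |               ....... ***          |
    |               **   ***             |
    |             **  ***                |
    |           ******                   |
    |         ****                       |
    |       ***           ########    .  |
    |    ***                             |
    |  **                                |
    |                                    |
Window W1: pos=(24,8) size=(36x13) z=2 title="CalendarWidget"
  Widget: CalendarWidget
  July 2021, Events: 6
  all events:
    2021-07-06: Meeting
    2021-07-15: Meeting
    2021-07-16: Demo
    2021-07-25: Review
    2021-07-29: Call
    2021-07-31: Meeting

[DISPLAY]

                                            
                                            
                                            
                                            
     ┏━━━━━━━━━━━━━━━━━━━━━━━━━━━━━━━━━━┓   
     ┃ CalendarWidget                   ┃   
     ┠──────────────────────────────────┨   
     ┃            July 2021             ┃   
     ┃Mo Tu We Th Fr Sa Su              ┃   
     ┃          1  2  3  4              ┃   
     ┃ 5  6*  7  8  9 10 11             ┃   
     ┃12 13 14 15* 16* 17 18            ┃   
     ┃19 20 21 22 23 24 25*             ┃   
     ┃26 27 28 29* 30 31*               ┃   
     ┃                                  ┃   
     ┃                                  ┃   
  ┏━━┗━━━━━━━━━━━━━━━━━━━━━━━━━━━━━━━━━━┛┓  
  ┃ DrawingCanvas                        ┃  
  ┠──────────────────────────────────────┨  
  ┃++                   ~~~~~~~          ┃  
  ┃++                       *            ┃  
  ┃++             ....... **             ┃  


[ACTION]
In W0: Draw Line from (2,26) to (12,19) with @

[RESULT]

                                            
                                            
                                            
                                            
     ┏━━━━━━━━━━━━━━━━━━━━━━━━━━━━━━━━━━┓   
     ┃ CalendarWidget                   ┃   
     ┠──────────────────────────────────┨   
     ┃            July 2021             ┃   
     ┃Mo Tu We Th Fr Sa Su              ┃   
     ┃          1  2  3  4              ┃   
     ┃ 5  6*  7  8  9 10 11             ┃   
     ┃12 13 14 15* 16* 17 18            ┃   
     ┃19 20 21 22 23 24 25*             ┃   
     ┃26 27 28 29* 30 31*               ┃   
     ┃                                  ┃   
     ┃                                  ┃   
  ┏━━┗━━━━━━━━━━━━━━━━━━━━━━━━━━━━━━━━━━┛┓  
  ┃ DrawingCanvas                        ┃  
  ┠──────────────────────────────────────┨  
  ┃++                   ~~~~~~~          ┃  
  ┃++                       *            ┃  
  ┃++             ....... ** @           ┃  


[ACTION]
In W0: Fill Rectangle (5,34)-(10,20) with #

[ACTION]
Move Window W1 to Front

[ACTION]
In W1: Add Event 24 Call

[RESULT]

                                            
                                            
                                            
                                            
     ┏━━━━━━━━━━━━━━━━━━━━━━━━━━━━━━━━━━┓   
     ┃ CalendarWidget                   ┃   
     ┠──────────────────────────────────┨   
     ┃            July 2021             ┃   
     ┃Mo Tu We Th Fr Sa Su              ┃   
     ┃          1  2  3  4              ┃   
     ┃ 5  6*  7  8  9 10 11             ┃   
     ┃12 13 14 15* 16* 17 18            ┃   
     ┃19 20 21 22 23 24* 25*            ┃   
     ┃26 27 28 29* 30 31*               ┃   
     ┃                                  ┃   
     ┃                                  ┃   
  ┏━━┗━━━━━━━━━━━━━━━━━━━━━━━━━━━━━━━━━━┛┓  
  ┃ DrawingCanvas                        ┃  
  ┠──────────────────────────────────────┨  
  ┃++                   ~~~~~~~          ┃  
  ┃++                       *            ┃  
  ┃++             ....... ** @           ┃  


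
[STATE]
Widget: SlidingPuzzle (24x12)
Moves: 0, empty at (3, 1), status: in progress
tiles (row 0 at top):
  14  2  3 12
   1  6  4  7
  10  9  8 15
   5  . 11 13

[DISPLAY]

┌────┬────┬────┬────┐   
│ 14 │  2 │  3 │ 12 │   
├────┼────┼────┼────┤   
│  1 │  6 │  4 │  7 │   
├────┼────┼────┼────┤   
│ 10 │  9 │  8 │ 15 │   
├────┼────┼────┼────┤   
│  5 │    │ 11 │ 13 │   
└────┴────┴────┴────┘   
Moves: 0                
                        
                        


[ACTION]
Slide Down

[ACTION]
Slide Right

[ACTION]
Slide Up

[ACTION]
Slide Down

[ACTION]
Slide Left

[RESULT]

┌────┬────┬────┬────┐   
│ 14 │  2 │  3 │ 12 │   
├────┼────┼────┼────┤   
│  1 │  6 │  4 │  7 │   
├────┼────┼────┼────┤   
│ 10 │    │  8 │ 15 │   
├────┼────┼────┼────┤   
│  5 │  9 │ 11 │ 13 │   
└────┴────┴────┴────┘   
Moves: 5                
                        
                        


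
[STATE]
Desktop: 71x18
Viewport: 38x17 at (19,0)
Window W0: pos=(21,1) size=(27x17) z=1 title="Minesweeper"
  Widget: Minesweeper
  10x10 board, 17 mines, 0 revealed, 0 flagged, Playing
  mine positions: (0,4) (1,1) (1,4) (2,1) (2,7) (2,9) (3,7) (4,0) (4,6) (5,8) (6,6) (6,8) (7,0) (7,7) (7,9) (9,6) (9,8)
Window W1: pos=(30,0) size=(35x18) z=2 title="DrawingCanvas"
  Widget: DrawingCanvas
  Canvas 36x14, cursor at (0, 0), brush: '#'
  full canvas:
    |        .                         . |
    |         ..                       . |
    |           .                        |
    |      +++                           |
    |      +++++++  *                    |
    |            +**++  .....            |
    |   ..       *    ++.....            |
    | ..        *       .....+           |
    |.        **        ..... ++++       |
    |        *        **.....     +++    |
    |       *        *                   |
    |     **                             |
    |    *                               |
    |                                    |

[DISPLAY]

           ┏━━━━━━━━━━━━━━━━━━━━━━━━━━
  ┏━━━━━━━━┃ DrawingCanvas            
  ┃ Mineswe┠──────────────────────────
  ┠────────┃+       .                 
  ┃■■■■■■■■┃         ..               
  ┃■■■■■■■■┃           .              
  ┃■■■■■■■■┃      +++                 
  ┃■■■■■■■■┃      +++++++  *          
  ┃■■■■■■■■┃            +**++  .....  
  ┃■■■■■■■■┃   ..       *    ++.....  
  ┃■■■■■■■■┃ ..        *       .....+ 
  ┃■■■■■■■■┃.        **        ..... +
  ┃■■■■■■■■┃        *        **.....  
  ┃■■■■■■■■┃       *        *         
  ┃        ┃     **                   
  ┃        ┃    *                     
  ┃        ┃                          


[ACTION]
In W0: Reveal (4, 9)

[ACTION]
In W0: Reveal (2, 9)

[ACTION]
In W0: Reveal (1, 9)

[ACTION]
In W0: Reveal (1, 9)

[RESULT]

           ┏━━━━━━━━━━━━━━━━━━━━━━━━━━
  ┏━━━━━━━━┃ DrawingCanvas            
  ┃ Mineswe┠──────────────────────────
  ┠────────┃+       .                 
  ┃■■■■✹■■■┃         ..               
  ┃■✹■■✹■■■┃           .              
  ┃■✹■■■■■✹┃      +++                 
  ┃■■■■■■■✹┃      +++++++  *          
  ┃✹■■■■■✹■┃            +**++  .....  
  ┃■■■■■■■■┃   ..       *    ++.....  
  ┃■■■■■■✹■┃ ..        *       .....+ 
  ┃✹■■■■■■✹┃.        **        ..... +
  ┃■■■■■■■■┃        *        **.....  
  ┃■■■■■■✹■┃       *        *         
  ┃        ┃     **                   
  ┃        ┃    *                     
  ┃        ┃                          


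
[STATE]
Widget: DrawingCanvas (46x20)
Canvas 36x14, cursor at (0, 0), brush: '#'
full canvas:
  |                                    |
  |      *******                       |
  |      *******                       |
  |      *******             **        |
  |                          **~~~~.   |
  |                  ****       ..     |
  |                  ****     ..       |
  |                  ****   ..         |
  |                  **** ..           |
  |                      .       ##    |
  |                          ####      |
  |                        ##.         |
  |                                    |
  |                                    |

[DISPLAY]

+                                             
      *******                                 
      *******                                 
      *******             **                  
                          **~~~~.             
                  ****       ..               
                  ****     ..                 
                  ****   ..                   
                  **** ..                     
                      .       ##              
                          ####                
                        ##.                   
                                              
                                              
                                              
                                              
                                              
                                              
                                              
                                              


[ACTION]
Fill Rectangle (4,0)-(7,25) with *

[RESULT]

+                                             
      *******                                 
      *******                                 
      *******             **                  
****************************~~~~.             
**************************   ..               
************************** ..                 
**************************.                   
                  **** ..                     
                      .       ##              
                          ####                
                        ##.                   
                                              
                                              
                                              
                                              
                                              
                                              
                                              
                                              


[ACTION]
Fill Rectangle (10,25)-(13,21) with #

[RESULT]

+                                             
      *******                                 
      *******                                 
      *******             **                  
****************************~~~~.             
**************************   ..               
************************** ..                 
**************************.                   
                  **** ..                     
                      .       ##              
                     #########                
                     #####.                   
                     #####                    
                     #####                    
                                              
                                              
                                              
                                              
                                              
                                              


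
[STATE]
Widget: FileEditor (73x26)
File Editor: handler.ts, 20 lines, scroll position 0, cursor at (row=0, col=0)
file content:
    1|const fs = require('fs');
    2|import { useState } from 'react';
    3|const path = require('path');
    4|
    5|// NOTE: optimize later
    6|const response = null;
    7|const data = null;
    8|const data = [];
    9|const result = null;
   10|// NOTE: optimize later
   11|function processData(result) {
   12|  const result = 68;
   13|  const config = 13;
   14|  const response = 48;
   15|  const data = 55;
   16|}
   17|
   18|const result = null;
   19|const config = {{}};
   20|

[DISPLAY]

█onst fs = require('fs');                                               ▲
import { useState } from 'react';                                       █
const path = require('path');                                           ░
                                                                        ░
// NOTE: optimize later                                                 ░
const response = null;                                                  ░
const data = null;                                                      ░
const data = [];                                                        ░
const result = null;                                                    ░
// NOTE: optimize later                                                 ░
function processData(result) {                                          ░
  const result = 68;                                                    ░
  const config = 13;                                                    ░
  const response = 48;                                                  ░
  const data = 55;                                                      ░
}                                                                       ░
                                                                        ░
const result = null;                                                    ░
const config = {{}};                                                    ░
                                                                        ░
                                                                        ░
                                                                        ░
                                                                        ░
                                                                        ░
                                                                        ░
                                                                        ▼


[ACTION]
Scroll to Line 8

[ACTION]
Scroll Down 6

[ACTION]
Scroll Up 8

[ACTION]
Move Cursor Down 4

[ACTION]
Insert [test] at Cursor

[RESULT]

const fs = require('fs');                                               ▲
import { useState } from 'react';                                       █
const path = require('path');                                           ░
                                                                        ░
test█/ NOTE: optimize later                                             ░
const response = null;                                                  ░
const data = null;                                                      ░
const data = [];                                                        ░
const result = null;                                                    ░
// NOTE: optimize later                                                 ░
function processData(result) {                                          ░
  const result = 68;                                                    ░
  const config = 13;                                                    ░
  const response = 48;                                                  ░
  const data = 55;                                                      ░
}                                                                       ░
                                                                        ░
const result = null;                                                    ░
const config = {{}};                                                    ░
                                                                        ░
                                                                        ░
                                                                        ░
                                                                        ░
                                                                        ░
                                                                        ░
                                                                        ▼


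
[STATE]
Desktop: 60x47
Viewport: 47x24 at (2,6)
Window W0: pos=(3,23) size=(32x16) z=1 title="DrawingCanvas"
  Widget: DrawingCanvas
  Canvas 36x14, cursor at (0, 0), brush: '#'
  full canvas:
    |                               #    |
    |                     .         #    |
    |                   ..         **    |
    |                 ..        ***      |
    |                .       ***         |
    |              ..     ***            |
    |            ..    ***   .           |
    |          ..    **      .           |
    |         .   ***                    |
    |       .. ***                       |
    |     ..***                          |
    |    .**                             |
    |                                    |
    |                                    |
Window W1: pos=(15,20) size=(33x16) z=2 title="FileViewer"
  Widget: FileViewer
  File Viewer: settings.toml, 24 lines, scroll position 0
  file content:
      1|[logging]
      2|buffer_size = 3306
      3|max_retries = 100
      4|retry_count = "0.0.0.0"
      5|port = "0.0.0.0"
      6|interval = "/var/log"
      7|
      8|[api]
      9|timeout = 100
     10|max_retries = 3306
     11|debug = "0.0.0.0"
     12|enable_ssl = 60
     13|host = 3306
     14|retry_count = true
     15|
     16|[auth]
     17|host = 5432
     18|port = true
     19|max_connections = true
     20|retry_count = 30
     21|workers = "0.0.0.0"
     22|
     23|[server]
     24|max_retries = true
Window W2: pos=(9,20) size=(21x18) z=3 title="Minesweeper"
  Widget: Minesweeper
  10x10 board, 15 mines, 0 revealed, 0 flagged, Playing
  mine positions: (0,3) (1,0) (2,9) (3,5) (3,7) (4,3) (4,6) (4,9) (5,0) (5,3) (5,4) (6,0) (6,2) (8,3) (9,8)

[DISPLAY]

                                               
                                               
                                               
                                               
                                               
                                               
                                               
                                               
                                               
                                               
                                               
                                               
                                               
                                               
       ┏━━━━━━━━━━━━━━━━━━━┓━━━━━━━━━━━━━━━━━┓ 
       ┃ Minesweeper       ┃                 ┃ 
       ┠───────────────────┨─────────────────┨ 
 ┏━━━━━┃■■■■■■■■■■         ┃                ▲┃ 
 ┃ Draw┃■■■■■■■■■■         ┃3306            █┃ 
 ┠─────┃■■■■■■■■■■         ┃100             ░┃ 
 ┃+    ┃■■■■■■■■■■         ┃"0.0.0.0"       ░┃ 
 ┃     ┃■■■■■■■■■■         ┃0"              ░┃ 
 ┃     ┃■■■■■■■■■■         ┃ar/log"         ░┃ 
 ┃     ┃■■■■■■■■■■         ┃                ░┃ 


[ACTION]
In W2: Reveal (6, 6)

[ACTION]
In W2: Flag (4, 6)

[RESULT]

                                               
                                               
                                               
                                               
                                               
                                               
                                               
                                               
                                               
                                               
                                               
                                               
                                               
                                               
       ┏━━━━━━━━━━━━━━━━━━━┓━━━━━━━━━━━━━━━━━┓ 
       ┃ Minesweeper       ┃                 ┃ 
       ┠───────────────────┨─────────────────┨ 
 ┏━━━━━┃■■■■■■■■■■         ┃                ▲┃ 
 ┃ Draw┃■■■■■■■■■■         ┃3306            █┃ 
 ┠─────┃■■■■■■■■■■         ┃100             ░┃ 
 ┃+    ┃■■■■■■■■■■         ┃"0.0.0.0"       ░┃ 
 ┃     ┃■■■■■■⚑■■■         ┃0"              ░┃ 
 ┃     ┃■■■■■21111         ┃ar/log"         ░┃ 
 ┃     ┃■■■■21             ┃                ░┃ 


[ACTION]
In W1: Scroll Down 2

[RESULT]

                                               
                                               
                                               
                                               
                                               
                                               
                                               
                                               
                                               
                                               
                                               
                                               
                                               
                                               
       ┏━━━━━━━━━━━━━━━━━━━┓━━━━━━━━━━━━━━━━━┓ 
       ┃ Minesweeper       ┃                 ┃ 
       ┠───────────────────┨─────────────────┨ 
 ┏━━━━━┃■■■■■■■■■■         ┃100             ▲┃ 
 ┃ Draw┃■■■■■■■■■■         ┃"0.0.0.0"       ░┃ 
 ┠─────┃■■■■■■■■■■         ┃0"              █┃ 
 ┃+    ┃■■■■■■■■■■         ┃ar/log"         ░┃ 
 ┃     ┃■■■■■■⚑■■■         ┃                ░┃ 
 ┃     ┃■■■■■21111         ┃                ░┃ 
 ┃     ┃■■■■21             ┃                ░┃ 


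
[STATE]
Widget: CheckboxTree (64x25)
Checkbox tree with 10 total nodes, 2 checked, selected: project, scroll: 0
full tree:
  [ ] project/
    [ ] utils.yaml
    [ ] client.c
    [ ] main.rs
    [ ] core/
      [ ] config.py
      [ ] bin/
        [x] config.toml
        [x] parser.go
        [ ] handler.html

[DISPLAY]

>[-] project/                                                   
   [ ] utils.yaml                                               
   [ ] client.c                                                 
   [ ] main.rs                                                  
   [-] core/                                                    
     [ ] config.py                                              
     [-] bin/                                                   
       [x] config.toml                                          
       [x] parser.go                                            
       [ ] handler.html                                         
                                                                
                                                                
                                                                
                                                                
                                                                
                                                                
                                                                
                                                                
                                                                
                                                                
                                                                
                                                                
                                                                
                                                                
                                                                


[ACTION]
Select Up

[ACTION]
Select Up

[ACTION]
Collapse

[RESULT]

>[-] project/                                                   
                                                                
                                                                
                                                                
                                                                
                                                                
                                                                
                                                                
                                                                
                                                                
                                                                
                                                                
                                                                
                                                                
                                                                
                                                                
                                                                
                                                                
                                                                
                                                                
                                                                
                                                                
                                                                
                                                                
                                                                


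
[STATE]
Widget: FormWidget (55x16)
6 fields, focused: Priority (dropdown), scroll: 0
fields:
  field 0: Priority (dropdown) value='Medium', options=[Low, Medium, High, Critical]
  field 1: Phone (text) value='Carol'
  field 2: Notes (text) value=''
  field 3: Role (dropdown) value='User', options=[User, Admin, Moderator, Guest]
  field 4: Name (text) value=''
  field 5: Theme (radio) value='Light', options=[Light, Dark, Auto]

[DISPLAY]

> Priority:   [Medium                                ▼]
  Phone:      [Carol                                  ]
  Notes:      [                                       ]
  Role:       [User                                  ▼]
  Name:       [                                       ]
  Theme:      (●) Light  ( ) Dark  ( ) Auto            
                                                       
                                                       
                                                       
                                                       
                                                       
                                                       
                                                       
                                                       
                                                       
                                                       


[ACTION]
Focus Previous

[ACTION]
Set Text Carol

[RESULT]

  Priority:   [Medium                                ▼]
  Phone:      [Carol                                  ]
  Notes:      [                                       ]
  Role:       [User                                  ▼]
  Name:       [                                       ]
> Theme:      (●) Light  ( ) Dark  ( ) Auto            
                                                       
                                                       
                                                       
                                                       
                                                       
                                                       
                                                       
                                                       
                                                       
                                                       


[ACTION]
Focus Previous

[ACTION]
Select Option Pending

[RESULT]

  Priority:   [Medium                                ▼]
  Phone:      [Carol                                  ]
  Notes:      [                                       ]
  Role:       [User                                  ▼]
> Name:       [                                       ]
  Theme:      (●) Light  ( ) Dark  ( ) Auto            
                                                       
                                                       
                                                       
                                                       
                                                       
                                                       
                                                       
                                                       
                                                       
                                                       


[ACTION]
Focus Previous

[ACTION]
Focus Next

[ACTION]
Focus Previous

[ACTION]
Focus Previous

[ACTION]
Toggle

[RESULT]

  Priority:   [Medium                                ▼]
  Phone:      [Carol                                  ]
> Notes:      [                                       ]
  Role:       [User                                  ▼]
  Name:       [                                       ]
  Theme:      (●) Light  ( ) Dark  ( ) Auto            
                                                       
                                                       
                                                       
                                                       
                                                       
                                                       
                                                       
                                                       
                                                       
                                                       
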